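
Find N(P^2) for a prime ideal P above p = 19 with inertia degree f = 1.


N(P^a) = p^(a*f)
= 19^(2*1)
= 19^2
= 361

361


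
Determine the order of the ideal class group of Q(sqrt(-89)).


K = Q(sqrt(-89)). d mod 4 = 3, so D = disc(K) = 4d = -356
h(K) equals the number of primitive reduced positive-definite forms (a, b, c) = a*x^2 + b*x*y + c*y^2 with b^2 - 4ac = D,
where reduced means |b| <= a <= c, with b >= 0 whenever |b| = a or a = c, and primitive means gcd(a, b, c) = 1.
Reduced forces 3a^2 <= |D| = 356, so 1 <= a <= 10; b must have the parity of D, and c = (b^2 - D)/(4a) must be an integer >= a.
Enumerate a = 1..10, b in [-a, a]:
  a=1: (1, 0, 89)  [1]
  a=2: (2, 2, 45)  [1]
  a=3: (3, -2, 30), (3, 2, 30)  [2]
  a=4: none
  a=5: (5, -2, 18), (5, 2, 18)  [2]
  a=6: (6, -2, 15), (6, 2, 15)  [2]
  a=7: (7, -6, 14), (7, 6, 14)  [2]
  a=8: none
  a=9: (9, -2, 10), (9, 2, 10)  [2]
  a=10: none
Total reduced forms: 1 + 1 + 2 + 2 + 2 + 2 + 2 = 12
h = 12

12


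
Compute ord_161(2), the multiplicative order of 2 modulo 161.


We want ord_161(2), the smallest k >= 1 with 2^k = 1 mod 161.
n = 161 = 7 * 23, phi(161) = 132; the order divides phi(n).
Divisors of 132: 1, 2, 3, 4, 6, 11, 12, 22, 33, 44, 66, 132
Repeated squaring mod 161: 2^1 = 2, 2^2 = 4, 2^4 = 16, 2^8 = 95, 2^16 = 9, 2^32 = 81, 2^64 = 121, 2^128 = 151
Test divisors in increasing order:
  k=1: 2^1 = 2 mod 161
  k=2: 2^2 = 4 mod 161
  k=3: 2^3 = 4 * 2 = 8 mod 161
  k=4: 2^4 = 16 mod 161
  k=6: 2^6 = 16 * 4 = 64 mod 161
  k=11: 2^11 = 95 * 4 * 2 = 116 mod 161
  k=12: 2^12 = 95 * 16 = 71 mod 161
  k=22: 2^22 = 9 * 16 * 4 = 93 mod 161
  k=33: 2^33 = 81 * 2 = 1 mod 161  <- first divisor giving 1
Order = 33

33


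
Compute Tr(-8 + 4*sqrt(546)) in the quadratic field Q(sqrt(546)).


Tr(a + b*sqrt(d)) = (a + b*sqrt(d)) + (a - b*sqrt(d)) = 2a
= 2 * (-8)
= -16

-16


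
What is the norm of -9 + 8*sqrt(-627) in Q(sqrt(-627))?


N(a + b*sqrt(d)) = a^2 - d*b^2
= (-9)^2 - (-627)*(8)^2
= 81 + 40128
= 40209

40209


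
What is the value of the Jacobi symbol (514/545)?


Compute (514/545) via quadratic reciprocity:
  pull out 2: (2/545) = +1  (since 545 mod 8 = 1)
  reciprocity: (257/545) -> +(545/257)
  reduce: (31/257)
  reciprocity: (31/257) -> +(257/31)
  reduce: (9/31)
  reciprocity: (9/31) -> +(31/9)
  reduce: (4/9)
  pull out 2: (2/9) = +1  (since 9 mod 8 = 1)
  pull out 2: (2/9) = +1  (since 9 mod 8 = 1)
  (1/9) = 1
Product of signs = 1

1


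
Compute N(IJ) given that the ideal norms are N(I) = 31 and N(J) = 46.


N(IJ) = N(I) * N(J)
= 31 * 46
= 1426

1426


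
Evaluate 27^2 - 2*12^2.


x^2 - d*y^2
= 27^2 - 2*12^2
= 729 - 288
= 441

441


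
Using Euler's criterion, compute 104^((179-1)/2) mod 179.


p = 179 is prime and the exponent is (p-1)/2 = 89, so by Euler's criterion 104^89 = (104/179) = +1 or -1 mod 179.
Compute by square-and-multiply:
  89 = 64 + 16 + 8 + 1 (binary 1011001)
  Repeated squaring mod 179: 104^1 = 104, 104^2 = 76, 104^4 = 48, 104^8 = 156, 104^16 = 171, 104^32 = 64, 104^64 = 158
  104^89 = 104^64 * 104^16 * 104^8 * 104^1 = 158 * 171 * 156 * 104 mod 179
    158 * 171 = 27018 = 168 mod 179
    168 * 156 = 26208 = 74 mod 179
    74 * 104 = 7696 = 178 mod 179
  104^89 = 178 mod 179
Result 178 = p - 1 = -1 mod 179: 104 is a quadratic non-residue mod 179. As a residue in [0, p-1] the value is 178.
104^89 mod 179 = 178

178


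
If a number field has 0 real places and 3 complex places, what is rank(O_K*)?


By Dirichlet's unit theorem:
rank = r1 + r2 - 1
= 0 + 3 - 1
= 2

2


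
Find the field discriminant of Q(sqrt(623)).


For K = Q(sqrt(d)) with d squarefree: disc(K) = d if d = 1 mod 4, and disc(K) = 4d if d = 2 or 3 mod 4.
Here d = 623, and d mod 4 = 3.
d = 3 mod 4, not 1 (O_K = Z[sqrt(d)]), so disc(K) = 4d = 4 * (623) = 2492

2492


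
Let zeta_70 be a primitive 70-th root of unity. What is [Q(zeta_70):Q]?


The degree equals Euler's totient phi(70).
70 = 2 * 5 * 7
phi(70) = 24

24


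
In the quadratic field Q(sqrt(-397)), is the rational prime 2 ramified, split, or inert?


K = Q(sqrt(-397)). Since d mod 4 = 3, disc(K) = -1588.
Check p | disc: -1588 mod 2 = 0.
p divides disc, so p ramifies: (p) = P^2 with e=2, f=1, g=1.
Therefore p is ramified.

ramified


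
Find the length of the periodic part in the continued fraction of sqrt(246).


Run the CF algorithm for sqrt(246).
a_0 = floor(sqrt(246)) = 15; set m_0=0, q_0=1.
Recurrence: m' = q*a - m,  q' = (d - m'^2)/q,  a' = floor((a_0 + m')/q').
  step 1: m=15, q=21, a=1
  step 2: m=6, q=10, a=2
  step 3: m=14, q=5, a=5
  step 4: m=11, q=25, a=1
  step 5: m=14, q=2, a=14
  step 6: m=14, q=25, a=1
  step 7: m=11, q=5, a=5
  step 8: m=14, q=10, a=2
  step 9: m=6, q=21, a=1
  step 10: m=15, q=1, a=30
a_10 = 2*a_0 = 30, so the period closes here.
sqrt(246) = [15; 1, 2, 5, 1, 14, 1, 5, 2, 1, 30]
Period length = 10

10


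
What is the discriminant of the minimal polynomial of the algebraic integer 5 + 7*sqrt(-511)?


The element 5 + 7*sqrt(-511) has minimal polynomial:
x^2 - 10*x + 25064
Discriminant = (-10)^2 - 4*(25064)
= 100 - 100256
= -100156

-100156


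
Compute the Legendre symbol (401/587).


p = 587 is prime, so compute (401/587) with the reciprocity algorithm (Jacobi-symbol steps: pull out 2s via (2/n), flip via reciprocity, reduce):
  reciprocity: (401/587) -> +(587/401)
  reduce: (186/401)
  pull out 2: (2/401) = +1  (since 401 mod 8 = 1)
  reciprocity: (93/401) -> +(401/93)
  reduce: (29/93)
  reciprocity: (29/93) -> +(93/29)
  reduce: (6/29)
  pull out 2: (2/29) = -1  (since 29 mod 8 = 5)
  reciprocity: (3/29) -> +(29/3)
  reduce: (2/3)
  pull out 2: (2/3) = -1  (since 3 mod 8 = 3)
  (1/3) = 1
Product of signs = 1
(401/587) = 1

1


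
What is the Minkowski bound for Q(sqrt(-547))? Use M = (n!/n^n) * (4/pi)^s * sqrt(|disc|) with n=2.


d = -547, d mod 4 = 1, so disc(K) = d = -547; |disc(K)| = 547
Imaginary quadratic field, so n = 2, s = r2 = 1, r1 = 0
M = (n!/n^n) * (4/pi)^s * sqrt(|disc(K)|) = (2!/2^2) * (4/pi)^1 * sqrt(547)
= 0.5 * 1.273240 * 23.388031
= 14.8893

14.8893


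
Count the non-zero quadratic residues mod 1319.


For prime p, the number of non-zero quadratic residues is (p-1)/2.
= (1319-1)/2
= 659

659


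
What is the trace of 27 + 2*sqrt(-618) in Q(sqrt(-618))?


Tr(a + b*sqrt(d)) = (a + b*sqrt(d)) + (a - b*sqrt(d)) = 2a
= 2 * (27)
= 54

54


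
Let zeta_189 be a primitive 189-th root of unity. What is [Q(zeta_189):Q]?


The degree equals Euler's totient phi(189).
189 = 3^3 * 7
phi(189) = 108

108


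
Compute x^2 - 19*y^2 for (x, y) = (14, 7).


x^2 - d*y^2
= 14^2 - 19*7^2
= 196 - 931
= -735

-735


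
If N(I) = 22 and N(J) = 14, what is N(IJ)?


N(IJ) = N(I) * N(J)
= 22 * 14
= 308

308


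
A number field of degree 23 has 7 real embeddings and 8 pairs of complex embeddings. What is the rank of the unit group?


By Dirichlet's unit theorem:
rank = r1 + r2 - 1
= 7 + 8 - 1
= 14

14


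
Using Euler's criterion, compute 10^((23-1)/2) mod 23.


p = 23 is prime and the exponent is (p-1)/2 = 11, so by Euler's criterion 10^11 = (10/23) = +1 or -1 mod 23.
Compute by square-and-multiply:
  11 = 8 + 2 + 1 (binary 1011)
  Repeated squaring mod 23: 10^1 = 10, 10^2 = 8, 10^4 = 18, 10^8 = 2
  10^11 = 10^8 * 10^2 * 10^1 = 2 * 8 * 10 mod 23
    2 * 8 = 16 = 16 mod 23
    16 * 10 = 160 = 22 mod 23
  10^11 = 22 mod 23
Result 22 = p - 1 = -1 mod 23: 10 is a quadratic non-residue mod 23. As a residue in [0, p-1] the value is 22.
10^11 mod 23 = 22

22


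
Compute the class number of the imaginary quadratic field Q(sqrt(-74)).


K = Q(sqrt(-74)). d mod 4 = 2, so D = disc(K) = 4d = -296
h(K) equals the number of primitive reduced positive-definite forms (a, b, c) = a*x^2 + b*x*y + c*y^2 with b^2 - 4ac = D,
where reduced means |b| <= a <= c, with b >= 0 whenever |b| = a or a = c, and primitive means gcd(a, b, c) = 1.
Reduced forces 3a^2 <= |D| = 296, so 1 <= a <= 9; b must have the parity of D, and c = (b^2 - D)/(4a) must be an integer >= a.
Enumerate a = 1..9, b in [-a, a]:
  a=1: (1, 0, 74)  [1]
  a=2: (2, 0, 37)  [1]
  a=3: (3, -2, 25), (3, 2, 25)  [2]
  a=4: none
  a=5: (5, -2, 15), (5, 2, 15)  [2]
  a=6: (6, -4, 13), (6, 4, 13)  [2]
  a=7..8: none
  a=9: (9, -8, 10), (9, 8, 10)  [2]
Total reduced forms: 1 + 1 + 2 + 2 + 2 + 2 = 10
h = 10

10


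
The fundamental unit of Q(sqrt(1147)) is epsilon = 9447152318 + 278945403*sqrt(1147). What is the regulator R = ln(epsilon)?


epsilon = 9447152318 + 278945403*sqrt(1147)
= 1.8894e+10
R = ln(1.8894e+10)
= 23.6621

23.6621


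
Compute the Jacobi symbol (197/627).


Compute (197/627) via quadratic reciprocity:
  reciprocity: (197/627) -> +(627/197)
  reduce: (36/197)
  pull out 2: (2/197) = -1  (since 197 mod 8 = 5)
  pull out 2: (2/197) = -1  (since 197 mod 8 = 5)
  reciprocity: (9/197) -> +(197/9)
  reduce: (8/9)
  pull out 2: (2/9) = +1  (since 9 mod 8 = 1)
  pull out 2: (2/9) = +1  (since 9 mod 8 = 1)
  pull out 2: (2/9) = +1  (since 9 mod 8 = 1)
  (1/9) = 1
Product of signs = 1

1


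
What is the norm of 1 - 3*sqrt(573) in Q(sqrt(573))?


N(a + b*sqrt(d)) = a^2 - d*b^2
= (1)^2 - (573)*(-3)^2
= 1 - 5157
= -5156

-5156


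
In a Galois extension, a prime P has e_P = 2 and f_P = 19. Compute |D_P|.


|D_P| = e * f
= 2 * 19
= 38

38


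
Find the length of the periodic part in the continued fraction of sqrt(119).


Run the CF algorithm for sqrt(119).
a_0 = floor(sqrt(119)) = 10; set m_0=0, q_0=1.
Recurrence: m' = q*a - m,  q' = (d - m'^2)/q,  a' = floor((a_0 + m')/q').
  step 1: m=10, q=19, a=1
  step 2: m=9, q=2, a=9
  step 3: m=9, q=19, a=1
  step 4: m=10, q=1, a=20
a_4 = 2*a_0 = 20, so the period closes here.
sqrt(119) = [10; 1, 9, 1, 20]
Period length = 4

4


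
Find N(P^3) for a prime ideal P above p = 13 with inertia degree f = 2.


N(P^a) = p^(a*f)
= 13^(3*2)
= 13^6
= 4826809

4826809


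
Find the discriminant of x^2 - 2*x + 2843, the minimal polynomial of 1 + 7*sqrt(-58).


The element 1 + 7*sqrt(-58) has minimal polynomial:
x^2 - 2*x + 2843
Discriminant = (-2)^2 - 4*(2843)
= 4 - 11372
= -11368

-11368


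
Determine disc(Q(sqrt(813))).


For K = Q(sqrt(d)) with d squarefree: disc(K) = d if d = 1 mod 4, and disc(K) = 4d if d = 2 or 3 mod 4.
Here d = 813, and d mod 4 = 1.
d = 1 mod 4 (O_K = Z[(1+sqrt(d))/2]), so disc(K) = d = 813

813


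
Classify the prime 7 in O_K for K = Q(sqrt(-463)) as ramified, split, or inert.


K = Q(sqrt(-463)). Since d mod 4 = 1, disc(K) = -463.
Check p | disc: -463 mod 7 = 6.
p does not divide disc. Compute Legendre symbol (d/p):
6^((7-1)/2) mod 7 = -1
(d/p) = -1, so p is inert: (p) stays prime with e=1, f=2, g=1.
Therefore p is inert.

inert


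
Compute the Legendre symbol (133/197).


p = 197 is prime, so compute (133/197) with the reciprocity algorithm (Jacobi-symbol steps: pull out 2s via (2/n), flip via reciprocity, reduce):
  reciprocity: (133/197) -> +(197/133)
  reduce: (64/133)
  pull out 2: (2/133) = -1  (since 133 mod 8 = 5)
  pull out 2: (2/133) = -1  (since 133 mod 8 = 5)
  pull out 2: (2/133) = -1  (since 133 mod 8 = 5)
  pull out 2: (2/133) = -1  (since 133 mod 8 = 5)
  pull out 2: (2/133) = -1  (since 133 mod 8 = 5)
  pull out 2: (2/133) = -1  (since 133 mod 8 = 5)
  (1/133) = 1
Product of signs = 1
(133/197) = 1

1


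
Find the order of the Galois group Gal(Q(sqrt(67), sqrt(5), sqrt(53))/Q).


The 3 square roots of distinct primes are multiplicatively independent over Q,
so [K:Q] = 2^3 and Gal(K/Q) is isomorphic to (Z/2Z)^3.
|Gal| = 2^3 = 8

8


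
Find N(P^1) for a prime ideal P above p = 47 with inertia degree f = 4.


N(P^a) = p^(a*f)
= 47^(1*4)
= 47^4
= 4879681

4879681


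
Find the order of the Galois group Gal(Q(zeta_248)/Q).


|Gal(Q(zeta_248)/Q)| = phi(248)
= 120

120


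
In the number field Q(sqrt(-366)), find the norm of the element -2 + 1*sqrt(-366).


N(a + b*sqrt(d)) = a^2 - d*b^2
= (-2)^2 - (-366)*(1)^2
= 4 + 366
= 370

370


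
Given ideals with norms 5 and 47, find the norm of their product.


N(IJ) = N(I) * N(J)
= 5 * 47
= 235

235


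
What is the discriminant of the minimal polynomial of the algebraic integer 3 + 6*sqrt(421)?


The element 3 + 6*sqrt(421) has minimal polynomial:
x^2 - 6*x - 15147
Discriminant = (-6)^2 - 4*(-15147)
= 36 + 60588
= 60624

60624


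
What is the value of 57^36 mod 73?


p = 73 is prime and the exponent is (p-1)/2 = 36, so by Euler's criterion 57^36 = (57/73) = +1 or -1 mod 73.
Compute by square-and-multiply:
  36 = 32 + 4 (binary 100100)
  Repeated squaring mod 73: 57^1 = 57, 57^2 = 37, 57^4 = 55, 57^8 = 32, 57^16 = 2, 57^32 = 4
  57^36 = 57^32 * 57^4 = 4 * 55 mod 73
    4 * 55 = 220 = 1 mod 73
  57^36 = 1 mod 73
Result 1: 57 is a quadratic residue mod 73.
57^36 mod 73 = 1

1


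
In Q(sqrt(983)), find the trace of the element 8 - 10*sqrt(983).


Tr(a + b*sqrt(d)) = (a + b*sqrt(d)) + (a - b*sqrt(d)) = 2a
= 2 * (8)
= 16

16


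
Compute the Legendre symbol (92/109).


p = 109 is prime, so compute (92/109) with the reciprocity algorithm (Jacobi-symbol steps: pull out 2s via (2/n), flip via reciprocity, reduce):
  pull out 2: (2/109) = -1  (since 109 mod 8 = 5)
  pull out 2: (2/109) = -1  (since 109 mod 8 = 5)
  reciprocity: (23/109) -> +(109/23)
  reduce: (17/23)
  reciprocity: (17/23) -> +(23/17)
  reduce: (6/17)
  pull out 2: (2/17) = +1  (since 17 mod 8 = 1)
  reciprocity: (3/17) -> +(17/3)
  reduce: (2/3)
  pull out 2: (2/3) = -1  (since 3 mod 8 = 3)
  (1/3) = 1
Product of signs = -1
(92/109) = -1

-1


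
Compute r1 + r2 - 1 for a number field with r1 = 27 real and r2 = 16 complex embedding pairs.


By Dirichlet's unit theorem:
rank = r1 + r2 - 1
= 27 + 16 - 1
= 42

42


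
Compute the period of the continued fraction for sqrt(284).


Run the CF algorithm for sqrt(284).
a_0 = floor(sqrt(284)) = 16; set m_0=0, q_0=1.
Recurrence: m' = q*a - m,  q' = (d - m'^2)/q,  a' = floor((a_0 + m')/q').
  step 1: m=16, q=28, a=1
  step 2: m=12, q=5, a=5
  step 3: m=13, q=23, a=1
  step 4: m=10, q=8, a=3
  step 5: m=14, q=11, a=2
  step 6: m=8, q=20, a=1
  step 7: m=12, q=7, a=4
  step 8: m=16, q=4, a=8
  step 9: m=16, q=7, a=4
  step 10: m=12, q=20, a=1
  step 11: m=8, q=11, a=2
  step 12: m=14, q=8, a=3
  step 13: m=10, q=23, a=1
  step 14: m=13, q=5, a=5
  step 15: m=12, q=28, a=1
  step 16: m=16, q=1, a=32
a_16 = 2*a_0 = 32, so the period closes here.
sqrt(284) = [16; 1, 5, 1, 3, 2, 1, 4, 8, 4, 1, 2, 3, 1, 5, 1, 32]
Period length = 16

16


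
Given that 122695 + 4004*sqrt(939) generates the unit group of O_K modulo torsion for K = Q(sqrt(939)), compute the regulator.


epsilon = 122695 + 4004*sqrt(939)
= 245390.0000
R = ln(245390.0000)
= 12.4106

12.4106


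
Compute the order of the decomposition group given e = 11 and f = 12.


|D_P| = e * f
= 11 * 12
= 132

132


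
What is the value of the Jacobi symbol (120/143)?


Compute (120/143) via quadratic reciprocity:
  pull out 2: (2/143) = +1  (since 143 mod 8 = 7)
  pull out 2: (2/143) = +1  (since 143 mod 8 = 7)
  pull out 2: (2/143) = +1  (since 143 mod 8 = 7)
  reciprocity: (15/143) -> -(143/15)
  reduce: (8/15)
  pull out 2: (2/15) = +1  (since 15 mod 8 = 7)
  pull out 2: (2/15) = +1  (since 15 mod 8 = 7)
  pull out 2: (2/15) = +1  (since 15 mod 8 = 7)
  (1/15) = 1
Product of signs = -1

-1


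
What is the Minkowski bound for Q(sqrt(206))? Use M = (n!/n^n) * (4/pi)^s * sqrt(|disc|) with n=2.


d = 206, d mod 4 = 2, so disc(K) = 4d = 824; |disc(K)| = 824
Real quadratic field, so n = 2, s = r2 = 0, r1 = 2
M = (n!/n^n) * (4/pi)^s * sqrt(|disc(K)|) = (2!/2^2) * (4/pi)^0 * sqrt(824)
= 0.5 * 1.000000 * 28.705400
= 14.3527

14.3527


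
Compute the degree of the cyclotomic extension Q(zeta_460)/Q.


The degree equals Euler's totient phi(460).
460 = 2^2 * 5 * 23
phi(460) = 176

176


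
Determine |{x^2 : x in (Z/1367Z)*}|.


For prime p, the number of non-zero quadratic residues is (p-1)/2.
= (1367-1)/2
= 683

683


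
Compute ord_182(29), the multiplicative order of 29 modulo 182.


We want ord_182(29), the smallest k >= 1 with 29^k = 1 mod 182.
n = 182 = 2 * 7 * 13, phi(182) = 72; the order divides phi(n).
Divisors of 72: 1, 2, 3, 4, 6, 8, 9, 12, 18, 24, 36, 72
Repeated squaring mod 182: 29^1 = 29, 29^2 = 113, 29^4 = 29, 29^8 = 113, 29^16 = 29, 29^32 = 113, 29^64 = 29
Test divisors in increasing order:
  k=1: 29^1 = 29 mod 182
  k=2: 29^2 = 113 mod 182
  k=3: 29^3 = 113 * 29 = 1 mod 182  <- first divisor giving 1
Order = 3

3


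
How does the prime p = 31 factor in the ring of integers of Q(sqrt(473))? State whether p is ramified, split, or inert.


K = Q(sqrt(473)). Since d mod 4 = 1, disc(K) = 473.
Check p | disc: 473 mod 31 = 8.
p does not divide disc. Compute Legendre symbol (d/p):
8^((31-1)/2) mod 31 = 1
(d/p) = 1, so p splits: (p) = P*P' with e=1, f=1, g=2.
Therefore p is split.

split


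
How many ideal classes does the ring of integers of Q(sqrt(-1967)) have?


K = Q(sqrt(-1967)). d mod 4 = 1, so D = disc(K) = d = -1967
h(K) equals the number of primitive reduced positive-definite forms (a, b, c) = a*x^2 + b*x*y + c*y^2 with b^2 - 4ac = D,
where reduced means |b| <= a <= c, with b >= 0 whenever |b| = a or a = c, and primitive means gcd(a, b, c) = 1.
Reduced forces 3a^2 <= |D| = 1967, so 1 <= a <= 25; b must have the parity of D, and c = (b^2 - D)/(4a) must be an integer >= a.
Enumerate a = 1..25, b in [-a, a]:
  a=1: (1, 1, 492)  [1]
  a=2: (2, -1, 246), (2, 1, 246)  [2]
  a=3: (3, -1, 164), (3, 1, 164)  [2]
  a=4: (4, -1, 123), (4, 1, 123)  [2]
  a=5: none
  a=6: (6, -5, 83), (6, -1, 82), (6, 1, 82), (6, 5, 83)  [4]
  a=7: (7, 7, 72)  [1]
  a=8: (8, -7, 63), (8, 7, 63)  [2]
  a=9: (9, -7, 56), (9, 7, 56)  [2]
  a=10..11: none
  a=12: (12, -7, 42), (12, -1, 41), (12, 1, 41), (12, 7, 42)  [4]
  a=13: (13, -3, 38), (13, 3, 38)  [2]
  a=14: (14, -7, 36), (14, 7, 36)  [2]
  a=15: none
  a=16: (16, -9, 32), (16, 9, 32)  [2]
  a=17: none
  a=18: (18, -11, 29), (18, -7, 28), (18, 7, 28), (18, 11, 29)  [4]
  a=19: (19, -3, 26), (19, 3, 26)  [2]
  a=20: none
  a=21: (21, -7, 24), (21, 7, 24)  [2]
  a=22..23: none
  a=24: (24, -23, 26), (24, 23, 26)  [2]
  a=25: none
Total reduced forms: 1 + 2 + 2 + 2 + 4 + 1 + 2 + 2 + 4 + 2 + 2 + 2 + 4 + 2 + 2 + 2 = 36
h = 36

36


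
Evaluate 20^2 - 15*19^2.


x^2 - d*y^2
= 20^2 - 15*19^2
= 400 - 5415
= -5015

-5015


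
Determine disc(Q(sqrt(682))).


For K = Q(sqrt(d)) with d squarefree: disc(K) = d if d = 1 mod 4, and disc(K) = 4d if d = 2 or 3 mod 4.
Here d = 682, and d mod 4 = 2.
d = 2 mod 4, not 1 (O_K = Z[sqrt(d)]), so disc(K) = 4d = 4 * (682) = 2728

2728


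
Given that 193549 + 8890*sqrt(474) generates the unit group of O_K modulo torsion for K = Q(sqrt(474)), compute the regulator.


epsilon = 193549 + 8890*sqrt(474)
= 387098.0000
R = ln(387098.0000)
= 12.8664

12.8664


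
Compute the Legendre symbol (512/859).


p = 859 is prime, so compute (512/859) with the reciprocity algorithm (Jacobi-symbol steps: pull out 2s via (2/n), flip via reciprocity, reduce):
  pull out 2: (2/859) = -1  (since 859 mod 8 = 3)
  pull out 2: (2/859) = -1  (since 859 mod 8 = 3)
  pull out 2: (2/859) = -1  (since 859 mod 8 = 3)
  pull out 2: (2/859) = -1  (since 859 mod 8 = 3)
  pull out 2: (2/859) = -1  (since 859 mod 8 = 3)
  pull out 2: (2/859) = -1  (since 859 mod 8 = 3)
  pull out 2: (2/859) = -1  (since 859 mod 8 = 3)
  pull out 2: (2/859) = -1  (since 859 mod 8 = 3)
  pull out 2: (2/859) = -1  (since 859 mod 8 = 3)
  (1/859) = 1
Product of signs = -1
(512/859) = -1

-1


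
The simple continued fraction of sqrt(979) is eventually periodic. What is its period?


Run the CF algorithm for sqrt(979).
a_0 = floor(sqrt(979)) = 31; set m_0=0, q_0=1.
Recurrence: m' = q*a - m,  q' = (d - m'^2)/q,  a' = floor((a_0 + m')/q').
  step 1: m=31, q=18, a=3
  step 2: m=23, q=25, a=2
  step 3: m=27, q=10, a=5
  step 4: m=23, q=45, a=1
  step 5: m=22, q=11, a=4
  step 6: m=22, q=45, a=1
  step 7: m=23, q=10, a=5
  step 8: m=27, q=25, a=2
  step 9: m=23, q=18, a=3
  step 10: m=31, q=1, a=62
a_10 = 2*a_0 = 62, so the period closes here.
sqrt(979) = [31; 3, 2, 5, 1, 4, 1, 5, 2, 3, 62]
Period length = 10

10


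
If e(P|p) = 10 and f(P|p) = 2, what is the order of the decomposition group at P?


|D_P| = e * f
= 10 * 2
= 20

20


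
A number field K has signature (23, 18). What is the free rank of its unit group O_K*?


By Dirichlet's unit theorem:
rank = r1 + r2 - 1
= 23 + 18 - 1
= 40

40


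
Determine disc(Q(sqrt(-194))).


For K = Q(sqrt(d)) with d squarefree: disc(K) = d if d = 1 mod 4, and disc(K) = 4d if d = 2 or 3 mod 4.
Here d = -194, and d mod 4 = 2.
d = 2 mod 4, not 1 (O_K = Z[sqrt(d)]), so disc(K) = 4d = 4 * (-194) = -776

-776


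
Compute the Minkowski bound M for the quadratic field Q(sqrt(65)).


d = 65, d mod 4 = 1, so disc(K) = d = 65; |disc(K)| = 65
Real quadratic field, so n = 2, s = r2 = 0, r1 = 2
M = (n!/n^n) * (4/pi)^s * sqrt(|disc(K)|) = (2!/2^2) * (4/pi)^0 * sqrt(65)
= 0.5 * 1.000000 * 8.062258
= 4.0311

4.0311


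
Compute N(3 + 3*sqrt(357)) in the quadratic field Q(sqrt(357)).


N(a + b*sqrt(d)) = a^2 - d*b^2
= (3)^2 - (357)*(3)^2
= 9 - 3213
= -3204

-3204


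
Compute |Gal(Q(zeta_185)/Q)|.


|Gal(Q(zeta_185)/Q)| = phi(185)
= 144

144


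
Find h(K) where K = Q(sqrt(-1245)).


K = Q(sqrt(-1245)). d mod 4 = 3, so D = disc(K) = 4d = -4980
h(K) equals the number of primitive reduced positive-definite forms (a, b, c) = a*x^2 + b*x*y + c*y^2 with b^2 - 4ac = D,
where reduced means |b| <= a <= c, with b >= 0 whenever |b| = a or a = c, and primitive means gcd(a, b, c) = 1.
Reduced forces 3a^2 <= |D| = 4980, so 1 <= a <= 40; b must have the parity of D, and c = (b^2 - D)/(4a) must be an integer >= a.
Enumerate a = 1..40, b in [-a, a]:
  a=1: (1, 0, 1245)  [1]
  a=2: (2, 2, 623)  [1]
  a=3: (3, 0, 415)  [1]
  a=4: none
  a=5: (5, 0, 249)  [1]
  a=6: (6, 6, 209)  [1]
  a=7: (7, -2, 178), (7, 2, 178)  [2]
  a=8..9: none
  a=10: (10, 10, 127)  [1]
  a=11: (11, -6, 114), (11, 6, 114)  [2]
  a=12: none
  a=13: (13, -8, 97), (13, 8, 97)  [2]
  a=14: (14, -2, 89), (14, 2, 89)  [2]
  a=15: (15, 0, 83)  [1]
  a=16: none
  a=17: (17, -16, 77), (17, 16, 77)  [2]
  a=18: none
  a=19: (19, -6, 66), (19, 6, 66)  [2]
  a=20: none
  a=21: (21, -12, 61), (21, 12, 61)  [2]
  a=22: (22, -6, 57), (22, 6, 57)  [2]
  a=23..25: none
  a=26: (26, -18, 51), (26, 18, 51)  [2]
  a=27..29: none
  a=30: (30, 30, 49)  [1]
  a=31..32: none
  a=33: (33, -6, 38), (33, 6, 38)  [2]
  a=34: (34, -18, 39), (34, 18, 39)  [2]
  a=35: (35, -30, 42), (35, 30, 42)  [2]
  a=36..40: none
Total reduced forms: 1 + 1 + 1 + 1 + 1 + 2 + 1 + 2 + 2 + 2 + 1 + 2 + 2 + 2 + 2 + 2 + 1 + 2 + 2 + 2 = 32
h = 32

32


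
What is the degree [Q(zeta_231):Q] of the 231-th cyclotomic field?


The degree equals Euler's totient phi(231).
231 = 3 * 7 * 11
phi(231) = 120

120


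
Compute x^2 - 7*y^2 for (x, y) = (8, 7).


x^2 - d*y^2
= 8^2 - 7*7^2
= 64 - 343
= -279

-279


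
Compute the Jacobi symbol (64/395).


Compute (64/395) via quadratic reciprocity:
  pull out 2: (2/395) = -1  (since 395 mod 8 = 3)
  pull out 2: (2/395) = -1  (since 395 mod 8 = 3)
  pull out 2: (2/395) = -1  (since 395 mod 8 = 3)
  pull out 2: (2/395) = -1  (since 395 mod 8 = 3)
  pull out 2: (2/395) = -1  (since 395 mod 8 = 3)
  pull out 2: (2/395) = -1  (since 395 mod 8 = 3)
  (1/395) = 1
Product of signs = 1

1


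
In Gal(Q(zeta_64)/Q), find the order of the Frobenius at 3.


The Frobenius at p in Gal(Q(zeta_n)/Q) = (Z/nZ)* is the class of p, so its order is ord_64(3), the smallest k >= 1 with 3^k = 1 mod 64.
n = 64 = 2^6, phi(64) = 32; the order divides phi(n).
Divisors of 32: 1, 2, 4, 8, 16, 32
Repeated squaring mod 64: 3^1 = 3, 3^2 = 9, 3^4 = 17, 3^8 = 33, 3^16 = 1, 3^32 = 1
Test divisors in increasing order:
  k=1: 3^1 = 3 mod 64
  k=2: 3^2 = 9 mod 64
  k=4: 3^4 = 17 mod 64
  k=8: 3^8 = 33 mod 64
  k=16: 3^16 = 1 mod 64  <- first divisor giving 1
Order = 16

16


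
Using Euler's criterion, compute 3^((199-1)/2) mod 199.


p = 199 is prime and the exponent is (p-1)/2 = 99, so by Euler's criterion 3^99 = (3/199) = +1 or -1 mod 199.
Compute by square-and-multiply:
  99 = 64 + 32 + 2 + 1 (binary 1100011)
  Repeated squaring mod 199: 3^1 = 3, 3^2 = 9, 3^4 = 81, 3^8 = 193, 3^16 = 36, 3^32 = 102, 3^64 = 56
  3^99 = 3^64 * 3^32 * 3^2 * 3^1 = 56 * 102 * 9 * 3 mod 199
    56 * 102 = 5712 = 140 mod 199
    140 * 9 = 1260 = 66 mod 199
    66 * 3 = 198 = 198 mod 199
  3^99 = 198 mod 199
Result 198 = p - 1 = -1 mod 199: 3 is a quadratic non-residue mod 199. As a residue in [0, p-1] the value is 198.
3^99 mod 199 = 198

198


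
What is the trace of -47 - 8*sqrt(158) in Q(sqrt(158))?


Tr(a + b*sqrt(d)) = (a + b*sqrt(d)) + (a - b*sqrt(d)) = 2a
= 2 * (-47)
= -94

-94


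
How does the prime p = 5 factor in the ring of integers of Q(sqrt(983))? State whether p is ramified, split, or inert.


K = Q(sqrt(983)). Since d mod 4 = 3, disc(K) = 3932.
Check p | disc: 3932 mod 5 = 2.
p does not divide disc. Compute Legendre symbol (d/p):
3^((5-1)/2) mod 5 = -1
(d/p) = -1, so p is inert: (p) stays prime with e=1, f=2, g=1.
Therefore p is inert.

inert


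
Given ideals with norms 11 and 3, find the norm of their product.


N(IJ) = N(I) * N(J)
= 11 * 3
= 33

33


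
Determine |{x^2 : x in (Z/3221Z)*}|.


For prime p, the number of non-zero quadratic residues is (p-1)/2.
= (3221-1)/2
= 1610

1610


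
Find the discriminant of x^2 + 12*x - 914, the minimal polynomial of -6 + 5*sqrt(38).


The element -6 + 5*sqrt(38) has minimal polynomial:
x^2 + 12*x - 914
Discriminant = (12)^2 - 4*(-914)
= 144 + 3656
= 3800

3800


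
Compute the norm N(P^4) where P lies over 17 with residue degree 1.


N(P^a) = p^(a*f)
= 17^(4*1)
= 17^4
= 83521

83521


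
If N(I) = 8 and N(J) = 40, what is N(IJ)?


N(IJ) = N(I) * N(J)
= 8 * 40
= 320

320


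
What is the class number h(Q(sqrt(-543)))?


K = Q(sqrt(-543)). d mod 4 = 1, so D = disc(K) = d = -543
h(K) equals the number of primitive reduced positive-definite forms (a, b, c) = a*x^2 + b*x*y + c*y^2 with b^2 - 4ac = D,
where reduced means |b| <= a <= c, with b >= 0 whenever |b| = a or a = c, and primitive means gcd(a, b, c) = 1.
Reduced forces 3a^2 <= |D| = 543, so 1 <= a <= 13; b must have the parity of D, and c = (b^2 - D)/(4a) must be an integer >= a.
Enumerate a = 1..13, b in [-a, a]:
  a=1: (1, 1, 136)  [1]
  a=2: (2, -1, 68), (2, 1, 68)  [2]
  a=3: (3, 3, 46)  [1]
  a=4: (4, -1, 34), (4, 1, 34)  [2]
  a=5: none
  a=6: (6, -3, 23), (6, 3, 23)  [2]
  a=7: none
  a=8: (8, -1, 17), (8, 1, 17)  [2]
  a=9..11: none
  a=12: (12, -9, 13), (12, 9, 13)  [2]
  a=13: none
Total reduced forms: 1 + 2 + 1 + 2 + 2 + 2 + 2 = 12
h = 12

12


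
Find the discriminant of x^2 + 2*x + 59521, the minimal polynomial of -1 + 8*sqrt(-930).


The element -1 + 8*sqrt(-930) has minimal polynomial:
x^2 + 2*x + 59521
Discriminant = (2)^2 - 4*(59521)
= 4 - 238084
= -238080

-238080


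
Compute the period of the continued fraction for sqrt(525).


Run the CF algorithm for sqrt(525).
a_0 = floor(sqrt(525)) = 22; set m_0=0, q_0=1.
Recurrence: m' = q*a - m,  q' = (d - m'^2)/q,  a' = floor((a_0 + m')/q').
  step 1: m=22, q=41, a=1
  step 2: m=19, q=4, a=10
  step 3: m=21, q=21, a=2
  step 4: m=21, q=4, a=10
  step 5: m=19, q=41, a=1
  step 6: m=22, q=1, a=44
a_6 = 2*a_0 = 44, so the period closes here.
sqrt(525) = [22; 1, 10, 2, 10, 1, 44]
Period length = 6

6


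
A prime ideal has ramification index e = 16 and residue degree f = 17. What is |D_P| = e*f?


|D_P| = e * f
= 16 * 17
= 272

272


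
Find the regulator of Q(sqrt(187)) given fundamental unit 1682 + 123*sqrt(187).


epsilon = 1682 + 123*sqrt(187)
= 3363.9997
R = ln(3363.9997)
= 8.1209

8.1209


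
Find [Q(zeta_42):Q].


The degree equals Euler's totient phi(42).
42 = 2 * 3 * 7
phi(42) = 12

12


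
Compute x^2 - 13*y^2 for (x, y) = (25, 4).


x^2 - d*y^2
= 25^2 - 13*4^2
= 625 - 208
= 417

417


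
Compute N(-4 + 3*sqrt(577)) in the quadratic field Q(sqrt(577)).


N(a + b*sqrt(d)) = a^2 - d*b^2
= (-4)^2 - (577)*(3)^2
= 16 - 5193
= -5177

-5177


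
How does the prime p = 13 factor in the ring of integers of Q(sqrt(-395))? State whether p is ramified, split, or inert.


K = Q(sqrt(-395)). Since d mod 4 = 1, disc(K) = -395.
Check p | disc: -395 mod 13 = 8.
p does not divide disc. Compute Legendre symbol (d/p):
8^((13-1)/2) mod 13 = -1
(d/p) = -1, so p is inert: (p) stays prime with e=1, f=2, g=1.
Therefore p is inert.

inert


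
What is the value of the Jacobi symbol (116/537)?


Compute (116/537) via quadratic reciprocity:
  pull out 2: (2/537) = +1  (since 537 mod 8 = 1)
  pull out 2: (2/537) = +1  (since 537 mod 8 = 1)
  reciprocity: (29/537) -> +(537/29)
  reduce: (15/29)
  reciprocity: (15/29) -> +(29/15)
  reduce: (14/15)
  pull out 2: (2/15) = +1  (since 15 mod 8 = 7)
  reciprocity: (7/15) -> -(15/7)
  reduce: (1/7)
  (1/7) = 1
Product of signs = -1

-1


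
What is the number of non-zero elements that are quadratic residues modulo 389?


For prime p, the number of non-zero quadratic residues is (p-1)/2.
= (389-1)/2
= 194

194


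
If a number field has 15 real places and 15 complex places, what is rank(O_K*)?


By Dirichlet's unit theorem:
rank = r1 + r2 - 1
= 15 + 15 - 1
= 29

29


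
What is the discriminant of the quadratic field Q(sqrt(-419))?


For K = Q(sqrt(d)) with d squarefree: disc(K) = d if d = 1 mod 4, and disc(K) = 4d if d = 2 or 3 mod 4.
Here d = -419, and d mod 4 = 1.
d = 1 mod 4 (O_K = Z[(1+sqrt(d))/2]), so disc(K) = d = -419

-419


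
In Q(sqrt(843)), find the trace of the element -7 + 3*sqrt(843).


Tr(a + b*sqrt(d)) = (a + b*sqrt(d)) + (a - b*sqrt(d)) = 2a
= 2 * (-7)
= -14

-14


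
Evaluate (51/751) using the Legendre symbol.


p = 751 is prime, so compute (51/751) with the reciprocity algorithm (Jacobi-symbol steps: pull out 2s via (2/n), flip via reciprocity, reduce):
  reciprocity: (51/751) -> -(751/51)
  reduce: (37/51)
  reciprocity: (37/51) -> +(51/37)
  reduce: (14/37)
  pull out 2: (2/37) = -1  (since 37 mod 8 = 5)
  reciprocity: (7/37) -> +(37/7)
  reduce: (2/7)
  pull out 2: (2/7) = +1  (since 7 mod 8 = 7)
  (1/7) = 1
Product of signs = 1
(51/751) = 1

1


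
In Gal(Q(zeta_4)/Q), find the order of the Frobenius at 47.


The Frobenius at p in Gal(Q(zeta_n)/Q) = (Z/nZ)* is the class of p, so its order is ord_4(47), the smallest k >= 1 with 47^k = 1 mod 4.
n = 4 = 2^2, phi(4) = 2; the order divides phi(n).
Divisors of 2: 1, 2
Repeated squaring mod 4: 47^1 = 3, 47^2 = 1
Test divisors in increasing order:
  k=1: 47^1 = 3 mod 4
  k=2: 47^2 = 1 mod 4  <- first divisor giving 1
Order = 2

2


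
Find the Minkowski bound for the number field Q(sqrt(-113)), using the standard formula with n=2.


d = -113, d mod 4 = 3, so disc(K) = 4d = -452; |disc(K)| = 452
Imaginary quadratic field, so n = 2, s = r2 = 1, r1 = 0
M = (n!/n^n) * (4/pi)^s * sqrt(|disc(K)|) = (2!/2^2) * (4/pi)^1 * sqrt(452)
= 0.5 * 1.273240 * 21.260292
= 13.5347

13.5347


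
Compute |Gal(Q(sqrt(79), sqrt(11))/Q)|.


The 2 square roots of distinct primes are multiplicatively independent over Q,
so [K:Q] = 2^2 and Gal(K/Q) is isomorphic to (Z/2Z)^2.
|Gal| = 2^2 = 4

4


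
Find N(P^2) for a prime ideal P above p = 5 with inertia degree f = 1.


N(P^a) = p^(a*f)
= 5^(2*1)
= 5^2
= 25

25


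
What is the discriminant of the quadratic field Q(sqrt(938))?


For K = Q(sqrt(d)) with d squarefree: disc(K) = d if d = 1 mod 4, and disc(K) = 4d if d = 2 or 3 mod 4.
Here d = 938, and d mod 4 = 2.
d = 2 mod 4, not 1 (O_K = Z[sqrt(d)]), so disc(K) = 4d = 4 * (938) = 3752

3752


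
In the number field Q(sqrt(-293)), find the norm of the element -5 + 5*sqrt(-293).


N(a + b*sqrt(d)) = a^2 - d*b^2
= (-5)^2 - (-293)*(5)^2
= 25 + 7325
= 7350

7350


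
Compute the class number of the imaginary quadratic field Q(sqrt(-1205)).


K = Q(sqrt(-1205)). d mod 4 = 3, so D = disc(K) = 4d = -4820
h(K) equals the number of primitive reduced positive-definite forms (a, b, c) = a*x^2 + b*x*y + c*y^2 with b^2 - 4ac = D,
where reduced means |b| <= a <= c, with b >= 0 whenever |b| = a or a = c, and primitive means gcd(a, b, c) = 1.
Reduced forces 3a^2 <= |D| = 4820, so 1 <= a <= 40; b must have the parity of D, and c = (b^2 - D)/(4a) must be an integer >= a.
Enumerate a = 1..40, b in [-a, a]:
  a=1: (1, 0, 1205)  [1]
  a=2: (2, 2, 603)  [1]
  a=3: (3, -2, 402), (3, 2, 402)  [2]
  a=4: none
  a=5: (5, 0, 241)  [1]
  a=6: (6, -2, 201), (6, 2, 201)  [2]
  a=7..8: none
  a=9: (9, -2, 134), (9, 2, 134)  [2]
  a=10: (10, 10, 123)  [1]
  a=11: (11, -8, 111), (11, 8, 111)  [2]
  a=12: none
  a=13: (13, -4, 93), (13, 4, 93)  [2]
  a=14: none
  a=15: (15, -10, 82), (15, 10, 82)  [2]
  a=16: none
  a=17: (17, -12, 73), (17, 12, 73)  [2]
  a=18: (18, -2, 67), (18, 2, 67)  [2]
  a=19: (19, -14, 66), (19, 14, 66)  [2]
  a=20..21: none
  a=22: (22, -14, 57), (22, 14, 57)  [2]
  a=23..25: none
  a=26: (26, -22, 51), (26, 22, 51)  [2]
  a=27: (27, -16, 47), (27, 16, 47)  [2]
  a=28: none
  a=29: (29, -20, 45), (29, 20, 45)  [2]
  a=30: (30, -10, 41), (30, 10, 41)  [2]
  a=31: (31, -4, 39), (31, 4, 39)  [2]
  a=32: none
  a=33: (33, -14, 38), (33, -8, 37), (33, 8, 37), (33, 14, 38)  [4]
  a=34: (34, -22, 39), (34, 22, 39)  [2]
  a=35..40: none
Total reduced forms: 1 + 1 + 2 + 1 + 2 + 2 + 1 + 2 + 2 + 2 + 2 + 2 + 2 + 2 + 2 + 2 + 2 + 2 + 2 + 4 + 2 = 40
h = 40

40


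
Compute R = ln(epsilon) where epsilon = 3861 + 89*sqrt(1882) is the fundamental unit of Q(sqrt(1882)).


epsilon = 3861 + 89*sqrt(1882)
= 7722.0001
R = ln(7722.0001)
= 8.9518

8.9518


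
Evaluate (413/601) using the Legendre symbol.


p = 601 is prime, so compute (413/601) with the reciprocity algorithm (Jacobi-symbol steps: pull out 2s via (2/n), flip via reciprocity, reduce):
  reciprocity: (413/601) -> +(601/413)
  reduce: (188/413)
  pull out 2: (2/413) = -1  (since 413 mod 8 = 5)
  pull out 2: (2/413) = -1  (since 413 mod 8 = 5)
  reciprocity: (47/413) -> +(413/47)
  reduce: (37/47)
  reciprocity: (37/47) -> +(47/37)
  reduce: (10/37)
  pull out 2: (2/37) = -1  (since 37 mod 8 = 5)
  reciprocity: (5/37) -> +(37/5)
  reduce: (2/5)
  pull out 2: (2/5) = -1  (since 5 mod 8 = 5)
  (1/5) = 1
Product of signs = 1
(413/601) = 1

1


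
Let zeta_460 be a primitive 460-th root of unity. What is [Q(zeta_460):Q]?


The degree equals Euler's totient phi(460).
460 = 2^2 * 5 * 23
phi(460) = 176

176


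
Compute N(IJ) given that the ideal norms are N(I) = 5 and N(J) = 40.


N(IJ) = N(I) * N(J)
= 5 * 40
= 200

200


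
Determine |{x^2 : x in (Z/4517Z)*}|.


For prime p, the number of non-zero quadratic residues is (p-1)/2.
= (4517-1)/2
= 2258

2258


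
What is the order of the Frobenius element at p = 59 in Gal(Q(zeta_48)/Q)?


The Frobenius at p in Gal(Q(zeta_n)/Q) = (Z/nZ)* is the class of p, so its order is ord_48(59), the smallest k >= 1 with 59^k = 1 mod 48.
n = 48 = 2^4 * 3, phi(48) = 16; the order divides phi(n).
Divisors of 16: 1, 2, 4, 8, 16
Repeated squaring mod 48: 59^1 = 11, 59^2 = 25, 59^4 = 1, 59^8 = 1, 59^16 = 1
Test divisors in increasing order:
  k=1: 59^1 = 11 mod 48
  k=2: 59^2 = 25 mod 48
  k=4: 59^4 = 1 mod 48  <- first divisor giving 1
Order = 4

4


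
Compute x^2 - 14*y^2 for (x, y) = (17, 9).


x^2 - d*y^2
= 17^2 - 14*9^2
= 289 - 1134
= -845

-845


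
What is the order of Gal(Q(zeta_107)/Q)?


|Gal(Q(zeta_107)/Q)| = phi(107)
= 106

106


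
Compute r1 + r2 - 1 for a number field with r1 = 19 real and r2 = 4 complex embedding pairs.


By Dirichlet's unit theorem:
rank = r1 + r2 - 1
= 19 + 4 - 1
= 22

22


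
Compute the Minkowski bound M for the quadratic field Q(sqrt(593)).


d = 593, d mod 4 = 1, so disc(K) = d = 593; |disc(K)| = 593
Real quadratic field, so n = 2, s = r2 = 0, r1 = 2
M = (n!/n^n) * (4/pi)^s * sqrt(|disc(K)|) = (2!/2^2) * (4/pi)^0 * sqrt(593)
= 0.5 * 1.000000 * 24.351591
= 12.1758

12.1758


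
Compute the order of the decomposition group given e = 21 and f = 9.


|D_P| = e * f
= 21 * 9
= 189

189


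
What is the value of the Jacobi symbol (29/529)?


Compute (29/529) via quadratic reciprocity:
  reciprocity: (29/529) -> +(529/29)
  reduce: (7/29)
  reciprocity: (7/29) -> +(29/7)
  reduce: (1/7)
  (1/7) = 1
Product of signs = 1

1


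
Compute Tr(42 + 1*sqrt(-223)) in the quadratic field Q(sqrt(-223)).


Tr(a + b*sqrt(d)) = (a + b*sqrt(d)) + (a - b*sqrt(d)) = 2a
= 2 * (42)
= 84

84


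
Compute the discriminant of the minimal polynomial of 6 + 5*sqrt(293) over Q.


The element 6 + 5*sqrt(293) has minimal polynomial:
x^2 - 12*x - 7289
Discriminant = (-12)^2 - 4*(-7289)
= 144 + 29156
= 29300

29300


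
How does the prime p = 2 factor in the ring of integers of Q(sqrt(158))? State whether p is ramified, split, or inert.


K = Q(sqrt(158)). Since d mod 4 = 2, disc(K) = 632.
Check p | disc: 632 mod 2 = 0.
p divides disc, so p ramifies: (p) = P^2 with e=2, f=1, g=1.
Therefore p is ramified.

ramified


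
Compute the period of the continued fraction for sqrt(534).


Run the CF algorithm for sqrt(534).
a_0 = floor(sqrt(534)) = 23; set m_0=0, q_0=1.
Recurrence: m' = q*a - m,  q' = (d - m'^2)/q,  a' = floor((a_0 + m')/q').
  step 1: m=23, q=5, a=9
  step 2: m=22, q=10, a=4
  step 3: m=18, q=21, a=1
  step 4: m=3, q=25, a=1
  step 5: m=22, q=2, a=22
  step 6: m=22, q=25, a=1
  step 7: m=3, q=21, a=1
  step 8: m=18, q=10, a=4
  step 9: m=22, q=5, a=9
  step 10: m=23, q=1, a=46
a_10 = 2*a_0 = 46, so the period closes here.
sqrt(534) = [23; 9, 4, 1, 1, 22, 1, 1, 4, 9, 46]
Period length = 10

10


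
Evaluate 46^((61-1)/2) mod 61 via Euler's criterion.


p = 61 is prime and the exponent is (p-1)/2 = 30, so by Euler's criterion 46^30 = (46/61) = +1 or -1 mod 61.
Compute by square-and-multiply:
  30 = 16 + 8 + 4 + 2 (binary 11110)
  Repeated squaring mod 61: 46^1 = 46, 46^2 = 42, 46^4 = 56, 46^8 = 25, 46^16 = 15
  46^30 = 46^16 * 46^8 * 46^4 * 46^2 = 15 * 25 * 56 * 42 mod 61
    15 * 25 = 375 = 9 mod 61
    9 * 56 = 504 = 16 mod 61
    16 * 42 = 672 = 1 mod 61
  46^30 = 1 mod 61
Result 1: 46 is a quadratic residue mod 61.
46^30 mod 61 = 1

1


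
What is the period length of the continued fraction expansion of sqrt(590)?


Run the CF algorithm for sqrt(590).
a_0 = floor(sqrt(590)) = 24; set m_0=0, q_0=1.
Recurrence: m' = q*a - m,  q' = (d - m'^2)/q,  a' = floor((a_0 + m')/q').
  step 1: m=24, q=14, a=3
  step 2: m=18, q=19, a=2
  step 3: m=20, q=10, a=4
  step 4: m=20, q=19, a=2
  step 5: m=18, q=14, a=3
  step 6: m=24, q=1, a=48
a_6 = 2*a_0 = 48, so the period closes here.
sqrt(590) = [24; 3, 2, 4, 2, 3, 48]
Period length = 6

6


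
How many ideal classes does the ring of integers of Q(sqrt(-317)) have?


K = Q(sqrt(-317)). d mod 4 = 3, so D = disc(K) = 4d = -1268
h(K) equals the number of primitive reduced positive-definite forms (a, b, c) = a*x^2 + b*x*y + c*y^2 with b^2 - 4ac = D,
where reduced means |b| <= a <= c, with b >= 0 whenever |b| = a or a = c, and primitive means gcd(a, b, c) = 1.
Reduced forces 3a^2 <= |D| = 1268, so 1 <= a <= 20; b must have the parity of D, and c = (b^2 - D)/(4a) must be an integer >= a.
Enumerate a = 1..20, b in [-a, a]:
  a=1: (1, 0, 317)  [1]
  a=2: (2, 2, 159)  [1]
  a=3: (3, -2, 106), (3, 2, 106)  [2]
  a=4..5: none
  a=6: (6, -2, 53), (6, 2, 53)  [2]
  a=7..8: none
  a=9: (9, -8, 37), (9, 8, 37)  [2]
  a=10..17: none
  a=18: (18, -10, 19), (18, 10, 19)  [2]
  a=19..20: none
Total reduced forms: 1 + 1 + 2 + 2 + 2 + 2 = 10
h = 10

10


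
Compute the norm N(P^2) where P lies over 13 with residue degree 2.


N(P^a) = p^(a*f)
= 13^(2*2)
= 13^4
= 28561

28561


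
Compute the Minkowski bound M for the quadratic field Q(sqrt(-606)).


d = -606, d mod 4 = 2, so disc(K) = 4d = -2424; |disc(K)| = 2424
Imaginary quadratic field, so n = 2, s = r2 = 1, r1 = 0
M = (n!/n^n) * (4/pi)^s * sqrt(|disc(K)|) = (2!/2^2) * (4/pi)^1 * sqrt(2424)
= 0.5 * 1.273240 * 49.234135
= 31.3434

31.3434
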